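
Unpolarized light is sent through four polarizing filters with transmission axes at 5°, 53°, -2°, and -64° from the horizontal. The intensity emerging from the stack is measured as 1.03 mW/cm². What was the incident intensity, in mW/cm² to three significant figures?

I₀ ≈ 63.5 mW/cm²

Unpolarized light through the first polarizer → I₁ = ½ I₀, now polarized at 5°.
I₂ = I₁ cos²(53° − 5°) = 0.5 I₀ · cos²(48°) = 0.2239 I₀.
I₃ = I₂ cos²(-2° − 53°) = 0.2239 I₀ · cos²(55°) = 0.07365 I₀.
I₄ = I₃ cos²(-64° + 2°) = 0.07365 I₀ · cos²(62°) = 0.01623 I₀.
So 1.03 mW/cm² = 0.01623 I₀, giving I₀ = 1.03/0.01623 = 63.45 mW/cm².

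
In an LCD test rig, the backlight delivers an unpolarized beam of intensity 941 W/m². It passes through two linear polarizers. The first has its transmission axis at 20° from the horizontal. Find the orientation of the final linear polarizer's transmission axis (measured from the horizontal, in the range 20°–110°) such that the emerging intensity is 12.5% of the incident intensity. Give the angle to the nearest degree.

Unpolarized light through the first polarizer → I₁ = ½ I₀, now polarized at 20°.
Need I₂/I₀ = 0.125, so cos²(θ − 20°) = 0.125 / 0.5 = 0.25.
θ − 20° = arccos(√0.25) = 60.0°, giving θ ≈ 20 + 60.0 = 80.0°.

θ ≈ 80°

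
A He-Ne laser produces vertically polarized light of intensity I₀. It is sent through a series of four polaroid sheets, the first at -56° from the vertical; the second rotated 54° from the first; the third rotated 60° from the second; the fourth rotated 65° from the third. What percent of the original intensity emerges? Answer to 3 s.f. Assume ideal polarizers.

≈ 0.482%

I₁ = I₀ cos²(-56° − 0°) = I₀ cos²(56°) = 0.3127 I₀.
I₂ = I₁ cos²(54°) = 0.3127 · 0.3455 I₀ = 0.108 I₀.
I₃ = I₂ cos²(60°) = 0.108 · 0.25 I₀ = 0.02701 I₀.
I₄ = I₃ cos²(65°) = 0.02701 · 0.1786 I₀ = 0.004824 I₀.
That is 0.4824% of the incident intensity.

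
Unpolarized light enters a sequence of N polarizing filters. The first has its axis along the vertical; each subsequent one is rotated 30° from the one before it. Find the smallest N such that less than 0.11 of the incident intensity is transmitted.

First polarizer halves the unpolarized light: factor 1/2.
Each further stage multiplies by cos²(30°) = 0.75.
After N polarizers: T = 0.5·0.75^(N−1). Require T < 0.11 ⇒ N−1 > ln(0.11/0.5)/ln(0.75) = 5.26, so N−1 ≥ 6 and N = 7.
Check: N=7 gives T = 0.08899 < 0.11; N=6 gives T = 0.1187.

N = 7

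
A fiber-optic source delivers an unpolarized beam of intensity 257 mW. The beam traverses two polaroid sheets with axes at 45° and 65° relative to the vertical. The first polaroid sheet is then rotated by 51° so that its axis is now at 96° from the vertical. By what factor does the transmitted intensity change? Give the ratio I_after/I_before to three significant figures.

I_new/I_old ≈ 0.832

Before rotation:
Unpolarized light through the first polarizer → I₁ = ½ I₀, now polarized at 45°.
I₂ = I₁ cos²(65° − 45°) = 0.5 I₀ · cos²(20°) = 0.4415 I₀.
After rotation:
Unpolarized light through the first polarizer → I₁ = ½ I₀, now polarized at 96°.
I₂ = I₁ cos²(65° − 96°) = 0.5 I₀ · cos²(31°) = 0.3674 I₀.
Ratio = 0.3674 / 0.4415 = 0.8321.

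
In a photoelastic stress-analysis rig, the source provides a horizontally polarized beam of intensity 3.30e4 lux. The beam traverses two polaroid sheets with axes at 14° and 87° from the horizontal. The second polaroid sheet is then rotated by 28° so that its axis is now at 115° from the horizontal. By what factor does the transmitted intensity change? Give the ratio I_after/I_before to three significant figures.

I_new/I_old ≈ 0.426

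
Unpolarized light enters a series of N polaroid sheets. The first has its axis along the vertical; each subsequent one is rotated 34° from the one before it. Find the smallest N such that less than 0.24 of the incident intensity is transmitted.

First polarizer halves the unpolarized light: factor 1/2.
Each further stage multiplies by cos²(34°) = 0.6873.
After N polarizers: T = 0.5·0.6873^(N−1). Require T < 0.24 ⇒ N−1 > ln(0.24/0.5)/ln(0.6873) = 1.96, so N−1 ≥ 2 and N = 3.
Check: N=3 gives T = 0.2362 < 0.24; N=2 gives T = 0.3437.

N = 3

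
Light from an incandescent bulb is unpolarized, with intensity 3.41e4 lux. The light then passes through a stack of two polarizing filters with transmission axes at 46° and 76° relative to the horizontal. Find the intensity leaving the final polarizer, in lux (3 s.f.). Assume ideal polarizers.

I ≈ 1.28e4 lux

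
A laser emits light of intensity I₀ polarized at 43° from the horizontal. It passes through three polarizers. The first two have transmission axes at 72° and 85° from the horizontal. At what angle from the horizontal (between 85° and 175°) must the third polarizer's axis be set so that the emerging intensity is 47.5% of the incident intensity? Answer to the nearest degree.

I₁ = I₀ cos²(72° − 43°) = I₀ cos²(29°) = 0.765 I₀.
I₂ = I₁ cos²(85° − 72°) = 0.765 I₀ · cos²(13°) = 0.7263 I₀.
Need I₃/I₀ = 0.475, so cos²(θ − 85°) = 0.475 / 0.7263 = 0.654.
θ − 85° = arccos(√0.654) = 36.0°, giving θ ≈ 85 + 36.0 = 121.0°.

θ ≈ 121°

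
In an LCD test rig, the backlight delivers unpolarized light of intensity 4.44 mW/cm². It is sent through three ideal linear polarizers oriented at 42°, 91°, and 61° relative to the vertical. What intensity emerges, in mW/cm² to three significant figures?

I ≈ 0.717 mW/cm²

Unpolarized light through the first polarizer → I₁ = 4.44 mW/cm²/2 = 2.22 mW/cm², polarized at 42°.
I₂ = I₁ · cos²(49°) = 2.22 · 0.4304 = 0.9555 mW/cm².
I₃ = I₂ · cos²(30°) = 0.9555 · 0.75 = 0.7166 mW/cm².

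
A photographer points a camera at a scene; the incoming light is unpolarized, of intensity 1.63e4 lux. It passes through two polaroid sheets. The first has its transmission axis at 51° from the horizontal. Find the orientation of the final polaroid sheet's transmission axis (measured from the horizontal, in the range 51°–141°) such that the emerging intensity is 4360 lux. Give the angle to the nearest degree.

θ ≈ 94°

Unpolarized light through the first polarizer → I₁ = ½ I₀, now polarized at 51°.
Target fraction: 4360 / 1.63e4 lux = 0.2675 of I₀.
Need I₂/I₀ = 0.2675, so cos²(θ − 51°) = 0.2675 / 0.5 = 0.535.
θ − 51° = arccos(√0.535) = 43.0°, giving θ ≈ 51 + 43.0 = 94.0°.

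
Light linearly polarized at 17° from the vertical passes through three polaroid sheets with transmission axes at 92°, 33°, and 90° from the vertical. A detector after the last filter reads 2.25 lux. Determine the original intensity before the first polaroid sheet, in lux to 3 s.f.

I₁ = I₀ cos²(92° − 17°) = I₀ cos²(75°) = 0.06699 I₀.
I₂ = I₁ cos²(33° − 92°) = 0.06699 I₀ · cos²(59°) = 0.01777 I₀.
I₃ = I₂ cos²(90° − 33°) = 0.01777 I₀ · cos²(57°) = 0.005271 I₀.
So 2.25 lux = 0.005271 I₀, giving I₀ = 2.25/0.005271 = 426.9 lux.

I₀ ≈ 427 lux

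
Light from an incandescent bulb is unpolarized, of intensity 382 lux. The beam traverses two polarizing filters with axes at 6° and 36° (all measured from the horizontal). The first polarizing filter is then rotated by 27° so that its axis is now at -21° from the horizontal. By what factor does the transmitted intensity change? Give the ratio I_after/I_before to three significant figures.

Before rotation:
Unpolarized light through the first polarizer → I₁ = ½ I₀, now polarized at 6°.
I₂ = I₁ cos²(36° − 6°) = 0.5 I₀ · cos²(30°) = 0.375 I₀.
After rotation:
Unpolarized light through the first polarizer → I₁ = ½ I₀, now polarized at -21°.
I₂ = I₁ cos²(36° + 21°) = 0.5 I₀ · cos²(57°) = 0.1483 I₀.
Ratio = 0.1483 / 0.375 = 0.3955.

I_new/I_old ≈ 0.396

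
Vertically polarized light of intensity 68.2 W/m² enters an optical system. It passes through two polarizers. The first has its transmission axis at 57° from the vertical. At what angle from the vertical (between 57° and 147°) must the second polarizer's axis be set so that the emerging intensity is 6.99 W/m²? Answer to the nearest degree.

θ ≈ 111°

By Malus's law, I₁ = I₀ cos²(57° − 0°) = I₀ cos²(57°) = 0.2966 I₀.
Target fraction: 6.99 / 68.2 W/m² = 0.1025 of I₀.
Need I₂/I₀ = 0.1025, so cos²(θ − 57°) = 0.1025 / 0.2966 = 0.3455.
θ − 57° = arccos(√0.3455) = 54.0°, giving θ ≈ 57 + 54.0 = 111.0°.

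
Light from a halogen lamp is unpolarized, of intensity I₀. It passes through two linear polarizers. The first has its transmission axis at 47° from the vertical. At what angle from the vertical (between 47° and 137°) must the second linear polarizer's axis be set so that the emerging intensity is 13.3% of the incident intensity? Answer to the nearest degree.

θ ≈ 106°

Unpolarized light through the first polarizer → I₁ = ½ I₀, now polarized at 47°.
Need I₂/I₀ = 0.133, so cos²(θ − 47°) = 0.133 / 0.5 = 0.266.
θ − 47° = arccos(√0.266) = 59.0°, giving θ ≈ 47 + 59.0 = 106.0°.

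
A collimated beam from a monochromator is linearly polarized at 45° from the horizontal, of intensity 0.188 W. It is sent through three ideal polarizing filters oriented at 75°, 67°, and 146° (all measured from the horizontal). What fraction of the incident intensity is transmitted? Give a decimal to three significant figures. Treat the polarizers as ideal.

I/I₀ ≈ 0.0268

I₁ = 0.188 W · cos²(30°) = 0.141 W.
I₂ = I₁ · cos²(8°) = 0.141 · 0.9806 = 0.1383 W.
I₃ = I₂ · cos²(79°) = 0.1383 · 0.03641 = 0.005034 W.
Transmitted fraction = 0.02678.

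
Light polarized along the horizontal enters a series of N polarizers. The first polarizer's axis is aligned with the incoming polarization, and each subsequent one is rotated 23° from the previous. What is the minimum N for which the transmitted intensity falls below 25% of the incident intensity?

N = 10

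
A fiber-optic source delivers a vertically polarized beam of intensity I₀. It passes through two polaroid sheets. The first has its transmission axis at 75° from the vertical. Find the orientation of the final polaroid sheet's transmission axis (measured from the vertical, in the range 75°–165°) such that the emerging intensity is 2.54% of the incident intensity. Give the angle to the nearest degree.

θ ≈ 127°

I₁ = I₀ cos²(75° − 0°) = I₀ cos²(75°) = 0.06699 I₀.
Need I₂/I₀ = 0.0254, so cos²(θ − 75°) = 0.0254 / 0.06699 = 0.3792.
θ − 75° = arccos(√0.3792) = 52.0°, giving θ ≈ 75 + 52.0 = 127.0°.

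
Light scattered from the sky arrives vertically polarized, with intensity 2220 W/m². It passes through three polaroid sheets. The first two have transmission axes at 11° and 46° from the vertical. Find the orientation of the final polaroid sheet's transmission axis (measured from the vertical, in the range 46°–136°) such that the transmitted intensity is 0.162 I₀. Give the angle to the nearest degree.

θ ≈ 106°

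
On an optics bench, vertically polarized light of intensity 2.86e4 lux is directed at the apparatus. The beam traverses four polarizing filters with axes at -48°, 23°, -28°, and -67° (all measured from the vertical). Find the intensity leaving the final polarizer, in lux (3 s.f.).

I ≈ 325 lux

I₁ = 2.86e4 lux · cos²(48°) = 1.281e+04 lux.
I₂ = I₁ · cos²(71°) = 1.281e+04 · 0.106 = 1357 lux.
I₃ = I₂ · cos²(51°) = 1357 · 0.396 = 537.5 lux.
I₄ = I₃ · cos²(39°) = 537.5 · 0.604 = 324.7 lux.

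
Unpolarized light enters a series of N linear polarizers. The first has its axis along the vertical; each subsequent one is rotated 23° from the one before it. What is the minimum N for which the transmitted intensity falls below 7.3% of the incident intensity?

N = 13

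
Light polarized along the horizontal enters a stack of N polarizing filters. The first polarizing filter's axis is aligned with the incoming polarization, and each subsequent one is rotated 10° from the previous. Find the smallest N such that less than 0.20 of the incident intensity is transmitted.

N = 54

First polarizer is aligned with the polarization: full transmission.
Each further stage multiplies by cos²(10°) = 0.9698.
After N polarizers: T = 0.9698^(N−1). Require T < 0.20 ⇒ N−1 > ln(0.20)/ln(0.9698) = 52.57, so N−1 ≥ 53 and N = 54.
Check: N=54 gives T = 0.1974 < 0.20; N=53 gives T = 0.2035.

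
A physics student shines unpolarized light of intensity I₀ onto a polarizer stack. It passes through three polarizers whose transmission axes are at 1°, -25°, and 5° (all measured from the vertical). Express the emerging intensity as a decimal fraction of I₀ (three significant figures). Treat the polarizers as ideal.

Unpolarized light through the first polarizer → I₁ = ½ I₀, now polarized at 1°.
I₂ = I₁ cos²(-25° − 1°) = 0.5 I₀ · cos²(26°) = 0.4039 I₀.
I₃ = I₂ cos²(5° + 25°) = 0.4039 I₀ · cos²(30°) = 0.3029 I₀.
Transmitted fraction = 0.3029.

≈ 0.303 I₀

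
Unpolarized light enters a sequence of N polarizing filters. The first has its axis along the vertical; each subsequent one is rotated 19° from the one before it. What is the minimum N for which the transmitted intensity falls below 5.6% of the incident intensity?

First polarizer halves the unpolarized light: factor 1/2.
Each further stage multiplies by cos²(19°) = 0.894.
After N polarizers: T = 0.5·0.894^(N−1). Require T < 0.056 ⇒ N−1 > ln(0.056/0.5)/ln(0.894) = 19.54, so N−1 ≥ 20 and N = 21.
Check: N=21 gives T = 0.05318 < 0.056; N=20 gives T = 0.05949.

N = 21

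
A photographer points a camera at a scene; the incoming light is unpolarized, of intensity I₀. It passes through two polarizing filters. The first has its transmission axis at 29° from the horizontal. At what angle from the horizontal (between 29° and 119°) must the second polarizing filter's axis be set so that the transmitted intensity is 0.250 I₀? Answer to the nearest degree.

Unpolarized light through the first polarizer → I₁ = ½ I₀, now polarized at 29°.
Need I₂/I₀ = 0.25, so cos²(θ − 29°) = 0.25 / 0.5 = 0.5.
θ − 29° = arccos(√0.5) = 45.0°, giving θ ≈ 29 + 45.0 = 74.0°.

θ ≈ 74°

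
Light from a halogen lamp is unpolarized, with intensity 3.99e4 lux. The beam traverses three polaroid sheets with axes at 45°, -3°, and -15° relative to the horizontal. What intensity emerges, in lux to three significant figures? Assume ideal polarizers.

I ≈ 8550 lux

Unpolarized light through the first polarizer → I₁ = 3.99e4 lux/2 = 1.995e+04 lux, polarized at 45°.
I₂ = I₁ · cos²(48°) = 1.995e+04 · 0.4477 = 8932 lux.
I₃ = I₂ · cos²(12°) = 8932 · 0.9568 = 8546 lux.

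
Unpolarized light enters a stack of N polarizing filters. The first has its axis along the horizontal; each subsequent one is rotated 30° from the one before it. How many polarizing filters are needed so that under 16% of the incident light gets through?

First polarizer halves the unpolarized light: factor 1/2.
Each further stage multiplies by cos²(30°) = 0.75.
After N polarizers: T = 0.5·0.75^(N−1). Require T < 0.16 ⇒ N−1 > ln(0.16/0.5)/ln(0.75) = 3.96, so N−1 ≥ 4 and N = 5.
Check: N=5 gives T = 0.1582 < 0.16; N=4 gives T = 0.2109.

N = 5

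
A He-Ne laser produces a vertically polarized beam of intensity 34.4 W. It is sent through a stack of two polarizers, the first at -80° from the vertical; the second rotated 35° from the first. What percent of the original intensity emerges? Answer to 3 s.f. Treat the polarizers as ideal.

≈ 2.02%

I₁ = 34.4 W · cos²(80°) = 1.037 W.
I₂ = I₁ · cos²(35°) = 1.037 · 0.671 = 0.696 W.
That is 2.023% of the incident intensity.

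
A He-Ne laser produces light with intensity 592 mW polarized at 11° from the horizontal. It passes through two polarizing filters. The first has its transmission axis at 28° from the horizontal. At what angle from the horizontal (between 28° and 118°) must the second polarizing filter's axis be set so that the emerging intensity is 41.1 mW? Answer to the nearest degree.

θ ≈ 102°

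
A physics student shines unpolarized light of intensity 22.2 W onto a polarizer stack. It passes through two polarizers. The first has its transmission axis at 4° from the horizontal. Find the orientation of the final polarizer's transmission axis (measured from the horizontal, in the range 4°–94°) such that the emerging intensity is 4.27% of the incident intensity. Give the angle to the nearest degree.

θ ≈ 77°

Unpolarized light through the first polarizer → I₁ = ½ I₀, now polarized at 4°.
Need I₂/I₀ = 0.0427, so cos²(θ − 4°) = 0.0427 / 0.5 = 0.0854.
θ − 4° = arccos(√0.0854) = 73.0°, giving θ ≈ 4 + 73.0 = 77.0°.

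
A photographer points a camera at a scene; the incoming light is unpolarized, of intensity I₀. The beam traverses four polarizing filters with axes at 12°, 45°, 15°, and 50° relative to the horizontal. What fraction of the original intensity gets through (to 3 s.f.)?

Unpolarized light through the first polarizer → I₁ = ½ I₀, now polarized at 12°.
I₂ = I₁ cos²(45° − 12°) = 0.5 I₀ · cos²(33°) = 0.3517 I₀.
I₃ = I₂ cos²(15° − 45°) = 0.3517 I₀ · cos²(30°) = 0.2638 I₀.
I₄ = I₃ cos²(50° − 15°) = 0.2638 I₀ · cos²(35°) = 0.177 I₀.
Transmitted fraction = 0.177.

≈ 0.177 I₀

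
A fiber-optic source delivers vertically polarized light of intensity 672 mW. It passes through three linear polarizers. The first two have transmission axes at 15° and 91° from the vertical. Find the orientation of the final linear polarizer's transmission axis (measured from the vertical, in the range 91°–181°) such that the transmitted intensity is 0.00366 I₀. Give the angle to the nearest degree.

I₁ = I₀ cos²(15° − 0°) = I₀ cos²(15°) = 0.933 I₀.
I₂ = I₁ cos²(91° − 15°) = 0.933 I₀ · cos²(76°) = 0.05461 I₀.
Need I₃/I₀ = 0.00366, so cos²(θ − 91°) = 0.00366 / 0.05461 = 0.06703.
θ − 91° = arccos(√0.06703) = 75.0°, giving θ ≈ 91 + 75.0 = 166.0°.

θ ≈ 166°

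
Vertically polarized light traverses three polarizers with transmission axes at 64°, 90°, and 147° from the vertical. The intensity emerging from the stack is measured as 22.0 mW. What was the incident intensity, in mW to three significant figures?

I₁ = I₀ cos²(64° − 0°) = I₀ cos²(64°) = 0.1922 I₀.
I₂ = I₁ cos²(90° − 64°) = 0.1922 I₀ · cos²(26°) = 0.1552 I₀.
I₃ = I₂ cos²(147° − 90°) = 0.1552 I₀ · cos²(57°) = 0.04605 I₀.
So 22.0 mW = 0.04605 I₀, giving I₀ = 22.0/0.04605 = 477.8 mW.

I₀ ≈ 478 mW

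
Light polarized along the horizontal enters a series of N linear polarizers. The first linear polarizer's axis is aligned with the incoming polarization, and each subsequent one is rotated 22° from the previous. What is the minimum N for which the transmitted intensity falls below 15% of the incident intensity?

N = 14

First polarizer is aligned with the polarization: full transmission.
Each further stage multiplies by cos²(22°) = 0.8597.
After N polarizers: T = 0.8597^(N−1). Require T < 0.15 ⇒ N−1 > ln(0.15)/ln(0.8597) = 12.55, so N−1 ≥ 13 and N = 14.
Check: N=14 gives T = 0.1401 < 0.15; N=13 gives T = 0.1629.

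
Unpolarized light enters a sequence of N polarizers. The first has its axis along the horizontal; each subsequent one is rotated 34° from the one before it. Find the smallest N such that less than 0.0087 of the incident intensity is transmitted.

N = 12

First polarizer halves the unpolarized light: factor 1/2.
Each further stage multiplies by cos²(34°) = 0.6873.
After N polarizers: T = 0.5·0.6873^(N−1). Require T < 0.0087 ⇒ N−1 > ln(0.0087/0.5)/ln(0.6873) = 10.80, so N−1 ≥ 11 and N = 12.
Check: N=12 gives T = 0.008084 < 0.0087; N=11 gives T = 0.01176.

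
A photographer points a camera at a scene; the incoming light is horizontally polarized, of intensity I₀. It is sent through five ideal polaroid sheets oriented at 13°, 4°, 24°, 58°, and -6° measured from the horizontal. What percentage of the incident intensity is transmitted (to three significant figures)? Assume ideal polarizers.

≈ 10.8%

I₁ = I₀ cos²(13° − 0°) = I₀ cos²(13°) = 0.9494 I₀.
I₂ = I₁ cos²(4° − 13°) = 0.9494 I₀ · cos²(9°) = 0.9262 I₀.
I₃ = I₂ cos²(24° − 4°) = 0.9262 I₀ · cos²(20°) = 0.8178 I₀.
I₄ = I₃ cos²(58° − 24°) = 0.8178 I₀ · cos²(34°) = 0.5621 I₀.
I₅ = I₄ cos²(-6° − 58°) = 0.5621 I₀ · cos²(64°) = 0.108 I₀.
That is 10.8% of the incident intensity.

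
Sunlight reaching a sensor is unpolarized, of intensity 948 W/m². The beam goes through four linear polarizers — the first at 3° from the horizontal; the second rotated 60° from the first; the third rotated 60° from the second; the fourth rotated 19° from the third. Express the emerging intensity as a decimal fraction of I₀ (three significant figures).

Unpolarized light through the first polarizer → I₁ = 948 W/m²/2 = 474 W/m², polarized at 3°.
I₂ = I₁ · cos²(60°) = 474 · 0.25 = 118.5 W/m².
I₃ = I₂ · cos²(60°) = 118.5 · 0.25 = 29.63 W/m².
I₄ = I₃ · cos²(19°) = 29.63 · 0.894 = 26.48 W/m².
Transmitted fraction = 0.02794.

I/I₀ ≈ 0.0279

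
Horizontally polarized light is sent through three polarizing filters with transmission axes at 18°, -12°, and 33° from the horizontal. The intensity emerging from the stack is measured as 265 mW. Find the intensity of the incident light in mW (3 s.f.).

I₀ ≈ 781 mW

By Malus's law, I₁ = I₀ cos²(18° − 0°) = I₀ cos²(18°) = 0.9045 I₀.
I₂ = I₁ cos²(-12° − 18°) = 0.9045 I₀ · cos²(30°) = 0.6784 I₀.
I₃ = I₂ cos²(33° + 12°) = 0.6784 I₀ · cos²(45°) = 0.3392 I₀.
So 265 mW = 0.3392 I₀, giving I₀ = 265/0.3392 = 781.3 mW.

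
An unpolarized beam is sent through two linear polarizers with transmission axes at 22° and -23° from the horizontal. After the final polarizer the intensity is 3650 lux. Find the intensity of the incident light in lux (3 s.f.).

Unpolarized light through the first polarizer → I₁ = ½ I₀, now polarized at 22°.
I₂ = I₁ cos²(-23° − 22°) = 0.5 I₀ · cos²(45°) = 0.25 I₀.
So 3650 lux = 0.25 I₀, giving I₀ = 3650/0.25 = 1.46e+04 lux.

I₀ ≈ 1.46e4 lux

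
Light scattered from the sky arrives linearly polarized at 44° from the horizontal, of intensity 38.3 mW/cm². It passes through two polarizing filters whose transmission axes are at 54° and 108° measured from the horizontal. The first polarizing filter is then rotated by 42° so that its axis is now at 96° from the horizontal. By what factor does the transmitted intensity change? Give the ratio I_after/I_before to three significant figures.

Before rotation:
I₁ = I₀ cos²(54° − 44°) = I₀ cos²(10°) = 0.9698 I₀.
I₂ = I₁ cos²(108° − 54°) = 0.9698 I₀ · cos²(54°) = 0.3351 I₀.
After rotation:
I₁ = I₀ cos²(96° − 44°) = I₀ cos²(52°) = 0.379 I₀.
I₂ = I₁ cos²(108° − 96°) = 0.379 I₀ · cos²(12°) = 0.3627 I₀.
Ratio = 0.3627 / 0.3351 = 1.082.

I_new/I_old ≈ 1.08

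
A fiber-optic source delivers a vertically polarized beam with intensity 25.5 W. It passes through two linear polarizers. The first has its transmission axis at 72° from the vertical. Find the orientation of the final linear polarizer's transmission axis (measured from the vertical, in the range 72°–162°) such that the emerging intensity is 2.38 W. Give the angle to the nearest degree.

θ ≈ 81°

By Malus's law, I₁ = I₀ cos²(72° − 0°) = I₀ cos²(72°) = 0.09549 I₀.
Target fraction: 2.38 / 25.5 W = 0.09333 of I₀.
Need I₂/I₀ = 0.09333, so cos²(θ − 72°) = 0.09333 / 0.09549 = 0.9774.
θ − 72° = arccos(√0.9774) = 8.6°, giving θ ≈ 72 + 8.6 = 80.6°.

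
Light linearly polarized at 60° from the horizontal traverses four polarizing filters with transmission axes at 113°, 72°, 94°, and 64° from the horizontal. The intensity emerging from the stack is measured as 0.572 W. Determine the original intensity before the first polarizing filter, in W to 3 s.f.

I₁ = I₀ cos²(113° − 60°) = I₀ cos²(53°) = 0.3622 I₀.
I₂ = I₁ cos²(72° − 113°) = 0.3622 I₀ · cos²(41°) = 0.2063 I₀.
I₃ = I₂ cos²(94° − 72°) = 0.2063 I₀ · cos²(22°) = 0.1773 I₀.
I₄ = I₃ cos²(64° − 94°) = 0.1773 I₀ · cos²(30°) = 0.133 I₀.
So 0.572 W = 0.133 I₀, giving I₀ = 0.572/0.133 = 4.3 W.

I₀ ≈ 4.30 W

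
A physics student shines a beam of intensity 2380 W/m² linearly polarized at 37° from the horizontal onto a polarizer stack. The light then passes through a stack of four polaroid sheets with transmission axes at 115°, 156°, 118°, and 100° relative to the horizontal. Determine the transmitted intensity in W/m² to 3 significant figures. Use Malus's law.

I ≈ 32.9 W/m²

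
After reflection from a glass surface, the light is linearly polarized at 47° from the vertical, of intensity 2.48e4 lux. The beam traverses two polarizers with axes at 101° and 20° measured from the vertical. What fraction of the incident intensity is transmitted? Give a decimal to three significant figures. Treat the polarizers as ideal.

I/I₀ ≈ 0.00845

I₁ = 2.48e4 lux · cos²(54°) = 8568 lux.
I₂ = I₁ · cos²(81°) = 8568 · 0.02447 = 209.7 lux.
Transmitted fraction = 0.008455.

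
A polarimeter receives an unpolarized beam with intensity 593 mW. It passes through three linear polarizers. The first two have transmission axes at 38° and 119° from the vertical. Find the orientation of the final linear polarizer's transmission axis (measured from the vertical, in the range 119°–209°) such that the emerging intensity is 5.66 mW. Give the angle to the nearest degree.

Unpolarized light through the first polarizer → I₁ = ½ I₀, now polarized at 38°.
I₂ = I₁ cos²(119° − 38°) = 0.5 I₀ · cos²(81°) = 0.01224 I₀.
Target fraction: 5.66 / 593 mW = 0.009545 of I₀.
Need I₃/I₀ = 0.009545, so cos²(θ − 119°) = 0.009545 / 0.01224 = 0.7801.
θ − 119° = arccos(√0.7801) = 28.0°, giving θ ≈ 119 + 28.0 = 147.0°.

θ ≈ 147°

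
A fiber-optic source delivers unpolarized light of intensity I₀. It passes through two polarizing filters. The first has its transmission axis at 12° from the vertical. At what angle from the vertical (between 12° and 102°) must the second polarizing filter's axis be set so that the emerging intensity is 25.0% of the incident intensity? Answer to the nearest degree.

Unpolarized light through the first polarizer → I₁ = ½ I₀, now polarized at 12°.
Need I₂/I₀ = 0.25, so cos²(θ − 12°) = 0.25 / 0.5 = 0.5.
θ − 12° = arccos(√0.5) = 45.0°, giving θ ≈ 12 + 45.0 = 57.0°.

θ ≈ 57°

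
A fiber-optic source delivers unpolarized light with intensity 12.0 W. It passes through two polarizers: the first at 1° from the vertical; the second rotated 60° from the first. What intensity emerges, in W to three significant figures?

I ≈ 1.50 W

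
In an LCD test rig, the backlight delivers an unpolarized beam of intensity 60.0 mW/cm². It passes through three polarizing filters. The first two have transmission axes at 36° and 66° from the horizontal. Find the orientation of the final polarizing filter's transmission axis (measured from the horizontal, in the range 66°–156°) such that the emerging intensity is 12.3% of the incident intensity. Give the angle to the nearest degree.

Unpolarized light through the first polarizer → I₁ = ½ I₀, now polarized at 36°.
I₂ = I₁ cos²(66° − 36°) = 0.5 I₀ · cos²(30°) = 0.375 I₀.
Need I₃/I₀ = 0.123, so cos²(θ − 66°) = 0.123 / 0.375 = 0.328.
θ − 66° = arccos(√0.328) = 55.1°, giving θ ≈ 66 + 55.1 = 121.1°.

θ ≈ 121°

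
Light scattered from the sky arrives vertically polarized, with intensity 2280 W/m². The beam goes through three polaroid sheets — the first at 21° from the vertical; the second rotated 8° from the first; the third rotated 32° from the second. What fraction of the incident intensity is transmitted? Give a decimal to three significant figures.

I/I₀ ≈ 0.615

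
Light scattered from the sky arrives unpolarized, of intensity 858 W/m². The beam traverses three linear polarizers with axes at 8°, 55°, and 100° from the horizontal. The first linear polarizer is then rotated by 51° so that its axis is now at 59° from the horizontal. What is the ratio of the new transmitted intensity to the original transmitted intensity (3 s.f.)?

Before rotation:
Unpolarized light through the first polarizer → I₁ = ½ I₀, now polarized at 8°.
I₂ = I₁ cos²(55° − 8°) = 0.5 I₀ · cos²(47°) = 0.2326 I₀.
I₃ = I₂ cos²(100° − 55°) = 0.2326 I₀ · cos²(45°) = 0.1163 I₀.
After rotation:
Unpolarized light through the first polarizer → I₁ = ½ I₀, now polarized at 59°.
I₂ = I₁ cos²(55° − 59°) = 0.5 I₀ · cos²(4°) = 0.4976 I₀.
I₃ = I₂ cos²(100° − 55°) = 0.4976 I₀ · cos²(45°) = 0.2488 I₀.
Ratio = 0.2488 / 0.1163 = 2.14.

I_new/I_old ≈ 2.14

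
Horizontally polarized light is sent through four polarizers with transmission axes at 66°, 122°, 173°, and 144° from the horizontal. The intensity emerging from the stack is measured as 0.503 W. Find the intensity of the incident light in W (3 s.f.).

I₀ ≈ 32.1 W

I₁ = I₀ cos²(66° − 0°) = I₀ cos²(66°) = 0.1654 I₀.
I₂ = I₁ cos²(122° − 66°) = 0.1654 I₀ · cos²(56°) = 0.05173 I₀.
I₃ = I₂ cos²(173° − 122°) = 0.05173 I₀ · cos²(51°) = 0.02049 I₀.
I₄ = I₃ cos²(144° − 173°) = 0.02049 I₀ · cos²(29°) = 0.01567 I₀.
So 0.503 W = 0.01567 I₀, giving I₀ = 0.503/0.01567 = 32.09 W.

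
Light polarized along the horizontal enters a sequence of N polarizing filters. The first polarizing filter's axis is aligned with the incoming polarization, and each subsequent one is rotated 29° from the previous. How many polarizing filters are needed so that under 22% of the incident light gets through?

First polarizer is aligned with the polarization: full transmission.
Each further stage multiplies by cos²(29°) = 0.765.
After N polarizers: T = 0.765^(N−1). Require T < 0.22 ⇒ N−1 > ln(0.22)/ln(0.765) = 5.65, so N−1 ≥ 6 and N = 7.
Check: N=7 gives T = 0.2004 < 0.22; N=6 gives T = 0.2619.

N = 7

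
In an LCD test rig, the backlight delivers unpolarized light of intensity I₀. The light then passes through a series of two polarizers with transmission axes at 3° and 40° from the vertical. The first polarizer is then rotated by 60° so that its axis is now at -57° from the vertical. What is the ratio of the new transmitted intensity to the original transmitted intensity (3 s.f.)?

I_new/I_old ≈ 0.0233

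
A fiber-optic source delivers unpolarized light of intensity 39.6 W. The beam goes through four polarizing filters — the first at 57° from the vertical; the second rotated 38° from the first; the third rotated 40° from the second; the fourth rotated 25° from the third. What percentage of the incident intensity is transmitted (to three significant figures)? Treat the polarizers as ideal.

≈ 15.0%

Unpolarized light through the first polarizer → I₁ = 39.6 W/2 = 19.8 W, polarized at 57°.
I₂ = I₁ · cos²(38°) = 19.8 · 0.621 = 12.3 W.
I₃ = I₂ · cos²(40°) = 12.3 · 0.5868 = 7.215 W.
I₄ = I₃ · cos²(25°) = 7.215 · 0.8214 = 5.926 W.
That is 14.97% of the incident intensity.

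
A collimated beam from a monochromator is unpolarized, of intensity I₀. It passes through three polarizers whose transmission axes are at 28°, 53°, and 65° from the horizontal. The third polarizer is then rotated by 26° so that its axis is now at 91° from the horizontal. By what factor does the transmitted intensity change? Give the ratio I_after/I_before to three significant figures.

I_new/I_old ≈ 0.649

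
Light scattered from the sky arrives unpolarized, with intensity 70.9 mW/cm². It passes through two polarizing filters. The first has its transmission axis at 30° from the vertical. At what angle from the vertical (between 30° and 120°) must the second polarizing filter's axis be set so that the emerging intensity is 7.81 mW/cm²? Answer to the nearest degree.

θ ≈ 92°

Unpolarized light through the first polarizer → I₁ = ½ I₀, now polarized at 30°.
Target fraction: 7.81 / 70.9 mW/cm² = 0.1102 of I₀.
Need I₂/I₀ = 0.1102, so cos²(θ − 30°) = 0.1102 / 0.5 = 0.2203.
θ − 30° = arccos(√0.2203) = 62.0°, giving θ ≈ 30 + 62.0 = 92.0°.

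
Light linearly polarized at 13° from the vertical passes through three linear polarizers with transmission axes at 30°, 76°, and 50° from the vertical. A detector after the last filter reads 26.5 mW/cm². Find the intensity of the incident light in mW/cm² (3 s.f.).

By Malus's law, I₁ = I₀ cos²(30° − 13°) = I₀ cos²(17°) = 0.9145 I₀.
I₂ = I₁ cos²(76° − 30°) = 0.9145 I₀ · cos²(46°) = 0.4413 I₀.
I₃ = I₂ cos²(50° − 76°) = 0.4413 I₀ · cos²(26°) = 0.3565 I₀.
So 26.5 mW/cm² = 0.3565 I₀, giving I₀ = 26.5/0.3565 = 74.33 mW/cm².

I₀ ≈ 74.3 mW/cm²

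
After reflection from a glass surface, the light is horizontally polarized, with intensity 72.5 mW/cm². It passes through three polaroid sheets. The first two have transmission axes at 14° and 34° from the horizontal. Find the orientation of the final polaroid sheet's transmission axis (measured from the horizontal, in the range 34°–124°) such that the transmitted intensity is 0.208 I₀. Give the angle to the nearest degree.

θ ≈ 94°

I₁ = I₀ cos²(14° − 0°) = I₀ cos²(14°) = 0.9415 I₀.
I₂ = I₁ cos²(34° − 14°) = 0.9415 I₀ · cos²(20°) = 0.8313 I₀.
Need I₃/I₀ = 0.208, so cos²(θ − 34°) = 0.208 / 0.8313 = 0.2502.
θ − 34° = arccos(√0.2502) = 60.0°, giving θ ≈ 34 + 60.0 = 94.0°.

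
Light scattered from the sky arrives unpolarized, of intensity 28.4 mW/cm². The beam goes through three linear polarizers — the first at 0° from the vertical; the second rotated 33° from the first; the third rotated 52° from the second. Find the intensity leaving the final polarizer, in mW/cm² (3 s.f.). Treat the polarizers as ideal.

I ≈ 3.79 mW/cm²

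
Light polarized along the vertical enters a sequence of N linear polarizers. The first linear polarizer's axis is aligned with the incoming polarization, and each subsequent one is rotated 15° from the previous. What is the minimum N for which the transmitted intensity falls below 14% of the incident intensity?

N = 30

First polarizer is aligned with the polarization: full transmission.
Each further stage multiplies by cos²(15°) = 0.933.
After N polarizers: T = 0.933^(N−1). Require T < 0.14 ⇒ N−1 > ln(0.14)/ln(0.933) = 28.36, so N−1 ≥ 29 and N = 30.
Check: N=30 gives T = 0.1339 < 0.14; N=29 gives T = 0.1435.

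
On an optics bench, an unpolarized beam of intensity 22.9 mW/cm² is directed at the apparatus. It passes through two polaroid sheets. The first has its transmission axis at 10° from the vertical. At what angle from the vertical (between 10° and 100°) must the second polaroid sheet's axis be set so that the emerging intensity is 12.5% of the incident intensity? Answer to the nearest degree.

θ ≈ 70°

Unpolarized light through the first polarizer → I₁ = ½ I₀, now polarized at 10°.
Need I₂/I₀ = 0.125, so cos²(θ − 10°) = 0.125 / 0.5 = 0.25.
θ − 10° = arccos(√0.25) = 60.0°, giving θ ≈ 10 + 60.0 = 70.0°.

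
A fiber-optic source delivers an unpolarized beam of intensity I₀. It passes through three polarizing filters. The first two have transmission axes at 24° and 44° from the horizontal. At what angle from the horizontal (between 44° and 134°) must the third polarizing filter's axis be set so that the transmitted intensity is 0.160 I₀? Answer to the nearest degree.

Unpolarized light through the first polarizer → I₁ = ½ I₀, now polarized at 24°.
I₂ = I₁ cos²(44° − 24°) = 0.5 I₀ · cos²(20°) = 0.4415 I₀.
Need I₃/I₀ = 0.16, so cos²(θ − 44°) = 0.16 / 0.4415 = 0.3624.
θ − 44° = arccos(√0.3624) = 53.0°, giving θ ≈ 44 + 53.0 = 97.0°.

θ ≈ 97°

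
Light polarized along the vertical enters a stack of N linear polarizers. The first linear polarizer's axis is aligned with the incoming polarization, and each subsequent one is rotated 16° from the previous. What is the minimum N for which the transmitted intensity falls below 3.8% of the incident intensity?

N = 43

First polarizer is aligned with the polarization: full transmission.
Each further stage multiplies by cos²(16°) = 0.924.
After N polarizers: T = 0.924^(N−1). Require T < 0.038 ⇒ N−1 > ln(0.038)/ln(0.924) = 41.39, so N−1 ≥ 42 and N = 43.
Check: N=43 gives T = 0.0362 < 0.038; N=42 gives T = 0.03918.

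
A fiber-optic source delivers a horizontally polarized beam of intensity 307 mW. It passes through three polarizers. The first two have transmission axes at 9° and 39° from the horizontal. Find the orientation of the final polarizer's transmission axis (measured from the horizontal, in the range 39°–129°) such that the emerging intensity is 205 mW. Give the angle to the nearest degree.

I₁ = I₀ cos²(9° − 0°) = I₀ cos²(9°) = 0.9755 I₀.
I₂ = I₁ cos²(39° − 9°) = 0.9755 I₀ · cos²(30°) = 0.7316 I₀.
Target fraction: 205 / 307 mW = 0.6678 of I₀.
Need I₃/I₀ = 0.6678, so cos²(θ − 39°) = 0.6678 / 0.7316 = 0.9127.
θ − 39° = arccos(√0.9127) = 17.2°, giving θ ≈ 39 + 17.2 = 56.2°.

θ ≈ 56°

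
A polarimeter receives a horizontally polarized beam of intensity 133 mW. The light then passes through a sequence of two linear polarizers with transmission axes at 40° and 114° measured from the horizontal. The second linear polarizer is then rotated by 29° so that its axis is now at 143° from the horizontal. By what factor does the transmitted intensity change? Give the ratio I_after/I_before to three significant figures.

I_new/I_old ≈ 0.666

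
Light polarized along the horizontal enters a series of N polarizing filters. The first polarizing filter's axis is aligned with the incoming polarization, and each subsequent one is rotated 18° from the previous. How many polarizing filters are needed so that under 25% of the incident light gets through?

N = 15

First polarizer is aligned with the polarization: full transmission.
Each further stage multiplies by cos²(18°) = 0.9045.
After N polarizers: T = 0.9045^(N−1). Require T < 0.25 ⇒ N−1 > ln(0.25)/ln(0.9045) = 13.81, so N−1 ≥ 14 and N = 15.
Check: N=15 gives T = 0.2453 < 0.25; N=14 gives T = 0.2712.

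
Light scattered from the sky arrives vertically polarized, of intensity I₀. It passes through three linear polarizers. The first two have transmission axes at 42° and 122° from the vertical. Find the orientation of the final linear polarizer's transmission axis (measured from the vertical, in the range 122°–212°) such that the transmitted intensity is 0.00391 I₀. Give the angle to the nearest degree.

θ ≈ 183°

I₁ = I₀ cos²(42° − 0°) = I₀ cos²(42°) = 0.5523 I₀.
I₂ = I₁ cos²(122° − 42°) = 0.5523 I₀ · cos²(80°) = 0.01665 I₀.
Need I₃/I₀ = 0.00391, so cos²(θ − 122°) = 0.00391 / 0.01665 = 0.2348.
θ − 122° = arccos(√0.2348) = 61.0°, giving θ ≈ 122 + 61.0 = 183.0°.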